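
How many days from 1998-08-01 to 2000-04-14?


From 1998-08-01 to 2000-04-14
1998-08-01: days before August = 31 + 28 + 31 + 30 + 31 + 30 + 31 = 212 (1998 is not a leap year); day of year = 212 + 1 = 213
2000-04-14: days before April = 31 + 29 + 31 = 91 (2000 is a leap year); day of year = 91 + 14 = 105
Rest of 1998: 365 - 213 = 152
Full years 1999 (365): 365
Total = 152 + 365 + 105 = 622

622 days


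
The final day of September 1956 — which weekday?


September 1956 has 30 days
Anchor: Jan 1, 1956. With p = 1956 - 1 = 1955: (p + p//4 - p//100 + p//400) mod 7 = (1955 + 488 - 19 + 4) mod 7 = 2428 mod 7 = 6 -> Sunday (Mon=0 ... Sun=6)
Days before September (Jan-Aug): 244; September 1 index = (6 + 244) mod 7 = 5 -> Saturday
Last day offset: 30 - 1 = 29 days
Weekday index = (5 + 29) mod 7 = 6

Sunday, September 30


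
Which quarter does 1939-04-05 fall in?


Month: April (month 4)
Q1: Jan-Mar, Q2: Apr-Jun, Q3: Jul-Sep, Q4: Oct-Dec

Q2


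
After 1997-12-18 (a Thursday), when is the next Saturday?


Current: Thursday
Target: Saturday
Days ahead: 2

Next Saturday: 1997-12-20


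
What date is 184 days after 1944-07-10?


Start: 1944-07-10, add 184 days
July 1944 has 31 days: 31 - 10 = 21 days to July 31 -> 163 left
August 1944 has 31 days -> 132 left
September 1944 has 30 days -> 102 left
October 1944 has 31 days -> 71 left
November 1944 has 30 days -> 41 left
December 1944 has 31 days -> 10 left
January 1945: 10 <= 31 -> lands on January 10

Result: 1945-01-10


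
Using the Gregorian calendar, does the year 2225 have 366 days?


Gregorian leap year rule: divisible by 4, but not by 100, unless also by 400.
2225 is not divisible by 4 -> not a leap year

No


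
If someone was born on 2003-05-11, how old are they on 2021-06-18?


Birth: 2003-05-11
Reference: 2021-06-18
Year difference: 2021 - 2003 = 18

18 years old


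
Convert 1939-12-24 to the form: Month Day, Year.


ISO 1939-12-24 parses as year=1939, month=12, day=24
Month 12 -> December

December 24, 1939


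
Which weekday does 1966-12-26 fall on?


Date: December 26, 1966
Anchor: Jan 1, 1966. With p = 1966 - 1 = 1965: (p + p//4 - p//100 + p//400) mod 7 = (1965 + 491 - 19 + 4) mod 7 = 2441 mod 7 = 5 -> Saturday (Mon=0 ... Sun=6)
Days before December (Jan-Nov): 334; offset = 334 + 26 - 1 = 359
Weekday index = (5 + 359) mod 7 = 0

Day of the week: Monday


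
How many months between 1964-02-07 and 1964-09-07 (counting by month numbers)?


From February 1964 to September 1964
0 years * 12 = 0 months, plus 7 months = 7

7 months


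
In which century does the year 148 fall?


Century = (year - 1) // 100 + 1
= (148 - 1) // 100 + 1
= 147 // 100 + 1
= 1 + 1

2nd century


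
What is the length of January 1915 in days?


January 1915

31 days


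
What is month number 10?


Month 10 of 12

October


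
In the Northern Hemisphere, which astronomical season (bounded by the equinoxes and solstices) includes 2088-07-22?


Date: July 22
Astronomical Summer (approx.; exact equinox/solstice day varies by year): June 21 to September 21
July 22 falls within the Summer window

Summer


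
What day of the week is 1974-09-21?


Date: September 21, 1974
Anchor: Jan 1, 1974. With p = 1974 - 1 = 1973: (p + p//4 - p//100 + p//400) mod 7 = (1973 + 493 - 19 + 4) mod 7 = 2451 mod 7 = 1 -> Tuesday (Mon=0 ... Sun=6)
Days before September (Jan-Aug): 243; offset = 243 + 21 - 1 = 263
Weekday index = (1 + 263) mod 7 = 5

Day of the week: Saturday


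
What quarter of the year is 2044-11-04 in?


Month: November (month 11)
Q1: Jan-Mar, Q2: Apr-Jun, Q3: Jul-Sep, Q4: Oct-Dec

Q4


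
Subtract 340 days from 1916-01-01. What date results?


Start: 1916-01-01, subtract 340 days
Back 1 day from January 1 reaches December 31, 1915 -> 339 left
December 1915 has 31 days -> back to November 30, 1915 -> 308 left
November 1915 has 30 days -> back to October 31, 1915 -> 278 left
October 1915 has 31 days -> back to September 30, 1915 -> 247 left
September 1915 has 30 days -> back to August 31, 1915 -> 217 left
August 1915 has 31 days -> back to July 31, 1915 -> 186 left
July 1915 has 31 days -> back to June 30, 1915 -> 155 left
June 1915 has 30 days -> back to May 31, 1915 -> 125 left
May 1915 has 31 days -> back to April 30, 1915 -> 94 left
April 1915 has 30 days -> back to March 31, 1915 -> 64 left
March 1915 has 31 days -> back to February 28, 1915 -> 33 left
February 1915 has 28 days -> back to January 31, 1915 -> 5 left
January 1915: 31 - 5 = 26 -> lands on January 26

Result: 1915-01-26


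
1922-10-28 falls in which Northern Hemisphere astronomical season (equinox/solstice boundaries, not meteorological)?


Date: October 28
Astronomical Autumn (approx.; exact equinox/solstice day varies by year): September 22 to December 20
October 28 falls within the Autumn window

Autumn


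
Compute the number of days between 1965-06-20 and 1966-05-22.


From 1965-06-20 to 1966-05-22
1965-06-20: days before June = 31 + 28 + 31 + 30 + 31 = 151 (1965 is not a leap year); day of year = 151 + 20 = 171
1966-05-22: days before May = 31 + 28 + 31 + 30 = 120 (1966 is not a leap year); day of year = 120 + 22 = 142
Rest of 1965: 365 - 171 = 194
Total = 194 + 142 = 336

336 days


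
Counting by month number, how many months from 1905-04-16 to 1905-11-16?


From April 1905 to November 1905
0 years * 12 = 0 months, plus 7 months = 7

7 months


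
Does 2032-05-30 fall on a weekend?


Anchor: Jan 1, 2032. With p = 2032 - 1 = 2031: (p + p//4 - p//100 + p//400) mod 7 = (2031 + 507 - 20 + 5) mod 7 = 2523 mod 7 = 3 -> Thursday (Mon=0 ... Sun=6)
Day of year: 151; offset = 150
Weekday index = (3 + 150) mod 7 = 6 -> Sunday
Weekend days: Saturday, Sunday

Yes


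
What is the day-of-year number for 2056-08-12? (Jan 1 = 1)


Date: August 12, 2056
Days in months 1 through 7: 213
Plus 12 days in August

Day of year: 225


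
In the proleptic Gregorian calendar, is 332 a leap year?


Gregorian leap year rule: divisible by 4, but not by 100, unless also by 400.
332 is divisible by 4 but not 100 -> leap year

Yes


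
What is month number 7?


Month 7 of 12

July


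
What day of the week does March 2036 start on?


Target: March 1, 2036
Anchor: Jan 1, 2036. With p = 2036 - 1 = 2035: (p + p//4 - p//100 + p//400) mod 7 = (2035 + 508 - 20 + 5) mod 7 = 2528 mod 7 = 1 -> Tuesday (Mon=0 ... Sun=6)
Days before March (Jan-Feb): 60 days
Weekday index = (1 + 60) mod 7 = 5

Saturday


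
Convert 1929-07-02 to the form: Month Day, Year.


ISO 1929-07-02 parses as year=1929, month=07, day=02
Month 7 -> July

July 2, 1929


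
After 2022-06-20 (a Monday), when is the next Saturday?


Current: Monday
Target: Saturday
Days ahead: 5

Next Saturday: 2022-06-25


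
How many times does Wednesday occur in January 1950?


January 1950 has 31 days
Anchor: Jan 1, 1950. With p = 1950 - 1 = 1949: (p + p//4 - p//100 + p//400) mod 7 = (1949 + 487 - 19 + 4) mod 7 = 2421 mod 7 = 6 -> Sunday (Mon=0 ... Sun=6)
January 1 is the anchor itself -> Sunday
First Wednesday is January 4
Wednesdays: 4, 11, 18, 25

4 Wednesdays


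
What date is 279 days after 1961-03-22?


Start: 1961-03-22, add 279 days
March 1961 has 31 days: 31 - 22 = 9 days to March 31 -> 270 left
April 1961 has 30 days -> 240 left
May 1961 has 31 days -> 209 left
June 1961 has 30 days -> 179 left
July 1961 has 31 days -> 148 left
August 1961 has 31 days -> 117 left
September 1961 has 30 days -> 87 left
October 1961 has 31 days -> 56 left
November 1961 has 30 days -> 26 left
December 1961: 26 <= 31 -> lands on December 26

Result: 1961-12-26


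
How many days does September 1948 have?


September 1948

30 days


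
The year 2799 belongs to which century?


Century = (year - 1) // 100 + 1
= (2799 - 1) // 100 + 1
= 2798 // 100 + 1
= 27 + 1

28th century


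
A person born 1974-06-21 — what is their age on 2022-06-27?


Birth: 1974-06-21
Reference: 2022-06-27
Year difference: 2022 - 1974 = 48

48 years old


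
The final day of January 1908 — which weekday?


January 1908 has 31 days
Anchor: Jan 1, 1908. With p = 1908 - 1 = 1907: (p + p//4 - p//100 + p//400) mod 7 = (1907 + 476 - 19 + 4) mod 7 = 2368 mod 7 = 2 -> Wednesday (Mon=0 ... Sun=6)
January 1 is the anchor itself -> Wednesday
Last day offset: 31 - 1 = 30 days
Weekday index = (2 + 30) mod 7 = 4

Friday, January 31


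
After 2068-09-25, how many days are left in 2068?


Day of year: 269 of 366
Remaining = 366 - 269

97 days


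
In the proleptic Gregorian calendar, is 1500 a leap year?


Gregorian leap year rule: divisible by 4, but not by 100, unless also by 400.
1500 is divisible by 100 but not 400 -> not a leap year

No


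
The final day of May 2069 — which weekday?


May 2069 has 31 days
Anchor: Jan 1, 2069. With p = 2069 - 1 = 2068: (p + p//4 - p//100 + p//400) mod 7 = (2068 + 517 - 20 + 5) mod 7 = 2570 mod 7 = 1 -> Tuesday (Mon=0 ... Sun=6)
Days before May (Jan-Apr): 120; May 1 index = (1 + 120) mod 7 = 2 -> Wednesday
Last day offset: 31 - 1 = 30 days
Weekday index = (2 + 30) mod 7 = 4

Friday, May 31


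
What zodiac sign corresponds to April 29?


Date: April 29
Conventional tropical zodiac dates: Taurus from April 20 onward; Gemini starts May 21
April 29 falls within the Taurus range

Taurus


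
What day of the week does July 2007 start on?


Target: July 1, 2007
Anchor: Jan 1, 2007. With p = 2007 - 1 = 2006: (p + p//4 - p//100 + p//400) mod 7 = (2006 + 501 - 20 + 5) mod 7 = 2492 mod 7 = 0 -> Monday (Mon=0 ... Sun=6)
Days before July (Jan-Jun): 181 days
Weekday index = (0 + 181) mod 7 = 6

Sunday


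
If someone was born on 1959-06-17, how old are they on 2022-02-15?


Birth: 1959-06-17
Reference: 2022-02-15
Year difference: 2022 - 1959 = 63
Birthday not yet reached in 2022, subtract 1

62 years old


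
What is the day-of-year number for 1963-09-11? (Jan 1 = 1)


Date: September 11, 1963
Days in months 1 through 8: 243
Plus 11 days in September

Day of year: 254


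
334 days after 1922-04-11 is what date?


Start: 1922-04-11, add 334 days
April 1922 has 30 days: 30 - 11 = 19 days to April 30 -> 315 left
May 1922 has 31 days -> 284 left
June 1922 has 30 days -> 254 left
July 1922 has 31 days -> 223 left
August 1922 has 31 days -> 192 left
September 1922 has 30 days -> 162 left
October 1922 has 31 days -> 131 left
November 1922 has 30 days -> 101 left
December 1922 has 31 days -> 70 left
January 1923 has 31 days -> 39 left
February 1923 has 28 days -> 11 left
March 1923: 11 <= 31 -> lands on March 11

Result: 1923-03-11


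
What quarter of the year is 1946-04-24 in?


Month: April (month 4)
Q1: Jan-Mar, Q2: Apr-Jun, Q3: Jul-Sep, Q4: Oct-Dec

Q2


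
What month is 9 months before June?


June is month 6
6 - 9 = -3; wrap: -3 + 12 = 9

September


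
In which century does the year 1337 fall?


Century = (year - 1) // 100 + 1
= (1337 - 1) // 100 + 1
= 1336 // 100 + 1
= 13 + 1

14th century


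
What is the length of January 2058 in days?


January 2058

31 days


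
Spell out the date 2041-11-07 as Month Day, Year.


ISO 2041-11-07 parses as year=2041, month=11, day=07
Month 11 -> November

November 7, 2041


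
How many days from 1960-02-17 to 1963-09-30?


From 1960-02-17 to 1963-09-30
1960-02-17: days before February = 31; day of year = 31 + 17 = 48
1963-09-30: days before September = 31 + 28 + 31 + 30 + 31 + 30 + 31 + 31 = 243 (1963 is not a leap year); day of year = 243 + 30 = 273
Rest of 1960: 366 - 48 = 318
Full years 1961 (365), 1962 (365): 730
Total = 318 + 730 + 273 = 1321

1321 days


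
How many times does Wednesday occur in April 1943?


April 1943 has 30 days
Anchor: Jan 1, 1943. With p = 1943 - 1 = 1942: (p + p//4 - p//100 + p//400) mod 7 = (1942 + 485 - 19 + 4) mod 7 = 2412 mod 7 = 4 -> Friday (Mon=0 ... Sun=6)
Days before April (Jan-Mar): 90; April 1 index = (4 + 90) mod 7 = 3 -> Thursday
First Wednesday is April 7
Wednesdays: 7, 14, 21, 28

4 Wednesdays


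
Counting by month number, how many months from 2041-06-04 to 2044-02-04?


From June 2041 to February 2044
3 years * 12 = 36 months, minus 4 months = 32

32 months


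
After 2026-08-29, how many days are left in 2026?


Day of year: 241 of 365
Remaining = 365 - 241

124 days


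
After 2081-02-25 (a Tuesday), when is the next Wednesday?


Current: Tuesday
Target: Wednesday
Days ahead: 1

Next Wednesday: 2081-02-26


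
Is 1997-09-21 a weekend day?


Anchor: Jan 1, 1997. With p = 1997 - 1 = 1996: (p + p//4 - p//100 + p//400) mod 7 = (1996 + 499 - 19 + 4) mod 7 = 2480 mod 7 = 2 -> Wednesday (Mon=0 ... Sun=6)
Day of year: 264; offset = 263
Weekday index = (2 + 263) mod 7 = 6 -> Sunday
Weekend days: Saturday, Sunday

Yes


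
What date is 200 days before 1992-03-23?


Start: 1992-03-23, subtract 200 days
Back 23 days from March 23 reaches February 29, 1992 -> 177 left
February 1992 has 29 days -> back to January 31, 1992 -> 148 left
January 1992 has 31 days -> back to December 31, 1991 -> 117 left
December 1991 has 31 days -> back to November 30, 1991 -> 86 left
November 1991 has 30 days -> back to October 31, 1991 -> 56 left
October 1991 has 31 days -> back to September 30, 1991 -> 25 left
September 1991: 30 - 25 = 5 -> lands on September 5

Result: 1991-09-05


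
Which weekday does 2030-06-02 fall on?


Date: June 2, 2030
Anchor: Jan 1, 2030. With p = 2030 - 1 = 2029: (p + p//4 - p//100 + p//400) mod 7 = (2029 + 507 - 20 + 5) mod 7 = 2521 mod 7 = 1 -> Tuesday (Mon=0 ... Sun=6)
Days before June (Jan-May): 151; offset = 151 + 2 - 1 = 152
Weekday index = (1 + 152) mod 7 = 6

Day of the week: Sunday


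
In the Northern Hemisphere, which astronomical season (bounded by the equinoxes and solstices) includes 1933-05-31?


Date: May 31
Astronomical Spring (approx.; exact equinox/solstice day varies by year): March 20 to June 20
May 31 falls within the Spring window

Spring


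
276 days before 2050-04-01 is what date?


Start: 2050-04-01, subtract 276 days
Back 1 day from April 1 reaches March 31, 2050 -> 275 left
March 2050 has 31 days -> back to February 28, 2050 -> 244 left
February 2050 has 28 days -> back to January 31, 2050 -> 216 left
January 2050 has 31 days -> back to December 31, 2049 -> 185 left
December 2049 has 31 days -> back to November 30, 2049 -> 154 left
November 2049 has 30 days -> back to October 31, 2049 -> 124 left
October 2049 has 31 days -> back to September 30, 2049 -> 93 left
September 2049 has 30 days -> back to August 31, 2049 -> 63 left
August 2049 has 31 days -> back to July 31, 2049 -> 32 left
July 2049 has 31 days -> back to June 30, 2049 -> 1 left
June 2049: 30 - 1 = 29 -> lands on June 29

Result: 2049-06-29


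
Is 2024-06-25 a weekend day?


Anchor: Jan 1, 2024. With p = 2024 - 1 = 2023: (p + p//4 - p//100 + p//400) mod 7 = (2023 + 505 - 20 + 5) mod 7 = 2513 mod 7 = 0 -> Monday (Mon=0 ... Sun=6)
Day of year: 177; offset = 176
Weekday index = (0 + 176) mod 7 = 1 -> Tuesday
Weekend days: Saturday, Sunday

No


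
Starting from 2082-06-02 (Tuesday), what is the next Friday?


Current: Tuesday
Target: Friday
Days ahead: 3

Next Friday: 2082-06-05


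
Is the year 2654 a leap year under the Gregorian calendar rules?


Gregorian leap year rule: divisible by 4, but not by 100, unless also by 400.
2654 is not divisible by 4 -> not a leap year

No


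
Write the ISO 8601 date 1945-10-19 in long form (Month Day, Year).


ISO 1945-10-19 parses as year=1945, month=10, day=19
Month 10 -> October

October 19, 1945


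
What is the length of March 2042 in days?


March 2042

31 days


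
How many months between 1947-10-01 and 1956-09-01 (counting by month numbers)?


From October 1947 to September 1956
9 years * 12 = 108 months, minus 1 month = 107

107 months


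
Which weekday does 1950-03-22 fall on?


Date: March 22, 1950
Anchor: Jan 1, 1950. With p = 1950 - 1 = 1949: (p + p//4 - p//100 + p//400) mod 7 = (1949 + 487 - 19 + 4) mod 7 = 2421 mod 7 = 6 -> Sunday (Mon=0 ... Sun=6)
Days before March (Jan-Feb): 59; offset = 59 + 22 - 1 = 80
Weekday index = (6 + 80) mod 7 = 2

Day of the week: Wednesday


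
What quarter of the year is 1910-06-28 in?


Month: June (month 6)
Q1: Jan-Mar, Q2: Apr-Jun, Q3: Jul-Sep, Q4: Oct-Dec

Q2


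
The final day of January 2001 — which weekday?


January 2001 has 31 days
Anchor: Jan 1, 2001. With p = 2001 - 1 = 2000: (p + p//4 - p//100 + p//400) mod 7 = (2000 + 500 - 20 + 5) mod 7 = 2485 mod 7 = 0 -> Monday (Mon=0 ... Sun=6)
January 1 is the anchor itself -> Monday
Last day offset: 31 - 1 = 30 days
Weekday index = (0 + 30) mod 7 = 2

Wednesday, January 31


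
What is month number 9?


Month 9 of 12

September


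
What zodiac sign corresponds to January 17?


Date: January 17
Conventional tropical zodiac dates: Capricorn from December 22 onward; Aquarius starts January 20
January 17 falls within the Capricorn range

Capricorn


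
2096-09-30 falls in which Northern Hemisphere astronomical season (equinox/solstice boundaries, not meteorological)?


Date: September 30
Astronomical Autumn (approx.; exact equinox/solstice day varies by year): September 22 to December 20
September 30 falls within the Autumn window

Autumn


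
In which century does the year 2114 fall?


Century = (year - 1) // 100 + 1
= (2114 - 1) // 100 + 1
= 2113 // 100 + 1
= 21 + 1

22nd century


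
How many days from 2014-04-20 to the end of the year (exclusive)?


Day of year: 110 of 365
Remaining = 365 - 110

255 days


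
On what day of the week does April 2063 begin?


Target: April 1, 2063
Anchor: Jan 1, 2063. With p = 2063 - 1 = 2062: (p + p//4 - p//100 + p//400) mod 7 = (2062 + 515 - 20 + 5) mod 7 = 2562 mod 7 = 0 -> Monday (Mon=0 ... Sun=6)
Days before April (Jan-Mar): 90 days
Weekday index = (0 + 90) mod 7 = 6

Sunday


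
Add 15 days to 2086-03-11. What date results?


Start: 2086-03-11, add 15 days
March 2086 has 31 days; 11 + 15 = 26 stays within March

Result: 2086-03-26


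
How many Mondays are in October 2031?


October 2031 has 31 days
Anchor: Jan 1, 2031. With p = 2031 - 1 = 2030: (p + p//4 - p//100 + p//400) mod 7 = (2030 + 507 - 20 + 5) mod 7 = 2522 mod 7 = 2 -> Wednesday (Mon=0 ... Sun=6)
Days before October (Jan-Sep): 273; October 1 index = (2 + 273) mod 7 = 2 -> Wednesday
First Monday is October 6
Mondays: 6, 13, 20, 27

4 Mondays


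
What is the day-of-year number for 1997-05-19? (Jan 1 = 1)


Date: May 19, 1997
Days in months 1 through 4: 120
Plus 19 days in May

Day of year: 139


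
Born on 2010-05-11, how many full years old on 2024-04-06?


Birth: 2010-05-11
Reference: 2024-04-06
Year difference: 2024 - 2010 = 14
Birthday not yet reached in 2024, subtract 1

13 years old


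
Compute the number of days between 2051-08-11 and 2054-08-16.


From 2051-08-11 to 2054-08-16
2051-08-11: days before August = 31 + 28 + 31 + 30 + 31 + 30 + 31 = 212 (2051 is not a leap year); day of year = 212 + 11 = 223
2054-08-16: days before August = 31 + 28 + 31 + 30 + 31 + 30 + 31 = 212 (2054 is not a leap year); day of year = 212 + 16 = 228
Rest of 2051: 365 - 223 = 142
Full years 2052 (366), 2053 (365): 731
Total = 142 + 731 + 228 = 1101

1101 days


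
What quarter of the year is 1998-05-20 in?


Month: May (month 5)
Q1: Jan-Mar, Q2: Apr-Jun, Q3: Jul-Sep, Q4: Oct-Dec

Q2


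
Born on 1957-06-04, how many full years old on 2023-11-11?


Birth: 1957-06-04
Reference: 2023-11-11
Year difference: 2023 - 1957 = 66

66 years old


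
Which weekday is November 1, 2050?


Target: November 1, 2050
Anchor: Jan 1, 2050. With p = 2050 - 1 = 2049: (p + p//4 - p//100 + p//400) mod 7 = (2049 + 512 - 20 + 5) mod 7 = 2546 mod 7 = 5 -> Saturday (Mon=0 ... Sun=6)
Days before November (Jan-Oct): 304 days
Weekday index = (5 + 304) mod 7 = 1

Tuesday


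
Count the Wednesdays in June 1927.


June 1927 has 30 days
Anchor: Jan 1, 1927. With p = 1927 - 1 = 1926: (p + p//4 - p//100 + p//400) mod 7 = (1926 + 481 - 19 + 4) mod 7 = 2392 mod 7 = 5 -> Saturday (Mon=0 ... Sun=6)
Days before June (Jan-May): 151; June 1 index = (5 + 151) mod 7 = 2 -> Wednesday
First Wednesday is June 1
Wednesdays: 1, 8, 15, 22, 29

5 Wednesdays


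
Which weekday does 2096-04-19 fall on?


Date: April 19, 2096
Anchor: Jan 1, 2096. With p = 2096 - 1 = 2095: (p + p//4 - p//100 + p//400) mod 7 = (2095 + 523 - 20 + 5) mod 7 = 2603 mod 7 = 6 -> Sunday (Mon=0 ... Sun=6)
Days before April (Jan-Mar): 91; offset = 91 + 19 - 1 = 109
Weekday index = (6 + 109) mod 7 = 3

Day of the week: Thursday


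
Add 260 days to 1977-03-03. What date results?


Start: 1977-03-03, add 260 days
March 1977 has 31 days: 31 - 3 = 28 days to March 31 -> 232 left
April 1977 has 30 days -> 202 left
May 1977 has 31 days -> 171 left
June 1977 has 30 days -> 141 left
July 1977 has 31 days -> 110 left
August 1977 has 31 days -> 79 left
September 1977 has 30 days -> 49 left
October 1977 has 31 days -> 18 left
November 1977: 18 <= 30 -> lands on November 18

Result: 1977-11-18


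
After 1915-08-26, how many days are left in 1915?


Day of year: 238 of 365
Remaining = 365 - 238

127 days


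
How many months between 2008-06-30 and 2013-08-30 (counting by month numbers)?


From June 2008 to August 2013
5 years * 12 = 60 months, plus 2 months = 62

62 months


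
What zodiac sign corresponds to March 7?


Date: March 7
Conventional tropical zodiac dates: Pisces from February 19 onward; Aries starts March 21
March 7 falls within the Pisces range

Pisces


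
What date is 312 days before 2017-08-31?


Start: 2017-08-31, subtract 312 days
Back 31 days from August 31 reaches July 31, 2017 -> 281 left
July 2017 has 31 days -> back to June 30, 2017 -> 250 left
June 2017 has 30 days -> back to May 31, 2017 -> 220 left
May 2017 has 31 days -> back to April 30, 2017 -> 189 left
April 2017 has 30 days -> back to March 31, 2017 -> 159 left
March 2017 has 31 days -> back to February 28, 2017 -> 128 left
February 2017 has 28 days -> back to January 31, 2017 -> 100 left
January 2017 has 31 days -> back to December 31, 2016 -> 69 left
December 2016 has 31 days -> back to November 30, 2016 -> 38 left
November 2016 has 30 days -> back to October 31, 2016 -> 8 left
October 2016: 31 - 8 = 23 -> lands on October 23

Result: 2016-10-23


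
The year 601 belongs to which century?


Century = (year - 1) // 100 + 1
= (601 - 1) // 100 + 1
= 600 // 100 + 1
= 6 + 1

7th century


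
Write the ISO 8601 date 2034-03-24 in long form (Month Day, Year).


ISO 2034-03-24 parses as year=2034, month=03, day=24
Month 3 -> March

March 24, 2034


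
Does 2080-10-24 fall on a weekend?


Anchor: Jan 1, 2080. With p = 2080 - 1 = 2079: (p + p//4 - p//100 + p//400) mod 7 = (2079 + 519 - 20 + 5) mod 7 = 2583 mod 7 = 0 -> Monday (Mon=0 ... Sun=6)
Day of year: 298; offset = 297
Weekday index = (0 + 297) mod 7 = 3 -> Thursday
Weekend days: Saturday, Sunday

No


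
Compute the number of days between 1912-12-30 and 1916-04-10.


From 1912-12-30 to 1916-04-10
1912-12-30: days before December = 31 + 29 + 31 + 30 + 31 + 30 + 31 + 31 + 30 + 31 + 30 = 335 (1912 is a leap year); day of year = 335 + 30 = 365
1916-04-10: days before April = 31 + 29 + 31 = 91 (1916 is a leap year); day of year = 91 + 10 = 101
Rest of 1912: 366 - 365 = 1
Full years 1913 (365), 1914 (365), 1915 (365): 1095
Total = 1 + 1095 + 101 = 1197

1197 days


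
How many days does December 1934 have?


December 1934

31 days


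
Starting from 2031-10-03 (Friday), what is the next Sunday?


Current: Friday
Target: Sunday
Days ahead: 2

Next Sunday: 2031-10-05


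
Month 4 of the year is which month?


Month 4 of 12

April


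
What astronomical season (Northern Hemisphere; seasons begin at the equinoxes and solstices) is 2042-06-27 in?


Date: June 27
Astronomical Summer (approx.; exact equinox/solstice day varies by year): June 21 to September 21
June 27 falls within the Summer window

Summer


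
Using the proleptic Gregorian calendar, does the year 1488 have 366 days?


Gregorian leap year rule: divisible by 4, but not by 100, unless also by 400.
1488 is divisible by 4 but not 100 -> leap year

Yes


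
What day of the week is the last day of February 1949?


February 1949 has 28 days
Anchor: Jan 1, 1949. With p = 1949 - 1 = 1948: (p + p//4 - p//100 + p//400) mod 7 = (1948 + 487 - 19 + 4) mod 7 = 2420 mod 7 = 5 -> Saturday (Mon=0 ... Sun=6)
Days before February (Jan): 31; February 1 index = (5 + 31) mod 7 = 1 -> Tuesday
Last day offset: 28 - 1 = 27 days
Weekday index = (1 + 27) mod 7 = 0

Monday, February 28


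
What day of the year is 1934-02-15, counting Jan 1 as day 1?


Date: February 15, 1934
Days in months 1 through 1: 31
Plus 15 days in February

Day of year: 46


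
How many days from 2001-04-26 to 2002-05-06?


From 2001-04-26 to 2002-05-06
2001-04-26: days before April = 31 + 28 + 31 = 90 (2001 is not a leap year); day of year = 90 + 26 = 116
2002-05-06: days before May = 31 + 28 + 31 + 30 = 120 (2002 is not a leap year); day of year = 120 + 6 = 126
Rest of 2001: 365 - 116 = 249
Total = 249 + 126 = 375

375 days


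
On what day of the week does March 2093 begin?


Target: March 1, 2093
Anchor: Jan 1, 2093. With p = 2093 - 1 = 2092: (p + p//4 - p//100 + p//400) mod 7 = (2092 + 523 - 20 + 5) mod 7 = 2600 mod 7 = 3 -> Thursday (Mon=0 ... Sun=6)
Days before March (Jan-Feb): 59 days
Weekday index = (3 + 59) mod 7 = 6

Sunday


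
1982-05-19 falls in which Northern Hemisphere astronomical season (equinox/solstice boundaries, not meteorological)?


Date: May 19
Astronomical Spring (approx.; exact equinox/solstice day varies by year): March 20 to June 20
May 19 falls within the Spring window

Spring


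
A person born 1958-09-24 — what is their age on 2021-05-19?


Birth: 1958-09-24
Reference: 2021-05-19
Year difference: 2021 - 1958 = 63
Birthday not yet reached in 2021, subtract 1

62 years old


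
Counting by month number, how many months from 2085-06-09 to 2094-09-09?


From June 2085 to September 2094
9 years * 12 = 108 months, plus 3 months = 111

111 months


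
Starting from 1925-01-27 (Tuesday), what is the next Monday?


Current: Tuesday
Target: Monday
Days ahead: 6

Next Monday: 1925-02-02


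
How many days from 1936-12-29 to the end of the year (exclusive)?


Day of year: 364 of 366
Remaining = 366 - 364

2 days


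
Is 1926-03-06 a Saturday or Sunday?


Anchor: Jan 1, 1926. With p = 1926 - 1 = 1925: (p + p//4 - p//100 + p//400) mod 7 = (1925 + 481 - 19 + 4) mod 7 = 2391 mod 7 = 4 -> Friday (Mon=0 ... Sun=6)
Day of year: 65; offset = 64
Weekday index = (4 + 64) mod 7 = 5 -> Saturday
Weekend days: Saturday, Sunday

Yes


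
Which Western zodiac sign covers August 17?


Date: August 17
Conventional tropical zodiac dates: Leo from July 23 onward; Virgo starts August 23
August 17 falls within the Leo range

Leo


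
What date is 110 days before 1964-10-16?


Start: 1964-10-16, subtract 110 days
Back 16 days from October 16 reaches September 30, 1964 -> 94 left
September 1964 has 30 days -> back to August 31, 1964 -> 64 left
August 1964 has 31 days -> back to July 31, 1964 -> 33 left
July 1964 has 31 days -> back to June 30, 1964 -> 2 left
June 1964: 30 - 2 = 28 -> lands on June 28

Result: 1964-06-28


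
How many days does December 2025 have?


December 2025

31 days


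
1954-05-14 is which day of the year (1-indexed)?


Date: May 14, 1954
Days in months 1 through 4: 120
Plus 14 days in May

Day of year: 134


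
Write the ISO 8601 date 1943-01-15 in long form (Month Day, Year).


ISO 1943-01-15 parses as year=1943, month=01, day=15
Month 1 -> January

January 15, 1943


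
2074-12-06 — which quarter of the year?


Month: December (month 12)
Q1: Jan-Mar, Q2: Apr-Jun, Q3: Jul-Sep, Q4: Oct-Dec

Q4


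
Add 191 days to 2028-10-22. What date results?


Start: 2028-10-22, add 191 days
October 2028 has 31 days: 31 - 22 = 9 days to October 31 -> 182 left
November 2028 has 30 days -> 152 left
December 2028 has 31 days -> 121 left
January 2029 has 31 days -> 90 left
February 2029 has 28 days -> 62 left
March 2029 has 31 days -> 31 left
April 2029 has 30 days -> 1 left
May 2029: 1 <= 31 -> lands on May 1

Result: 2029-05-01


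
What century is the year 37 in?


Century = (year - 1) // 100 + 1
= (37 - 1) // 100 + 1
= 36 // 100 + 1
= 0 + 1

1st century


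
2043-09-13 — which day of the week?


Date: September 13, 2043
Anchor: Jan 1, 2043. With p = 2043 - 1 = 2042: (p + p//4 - p//100 + p//400) mod 7 = (2042 + 510 - 20 + 5) mod 7 = 2537 mod 7 = 3 -> Thursday (Mon=0 ... Sun=6)
Days before September (Jan-Aug): 243; offset = 243 + 13 - 1 = 255
Weekday index = (3 + 255) mod 7 = 6

Day of the week: Sunday


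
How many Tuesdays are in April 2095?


April 2095 has 30 days
Anchor: Jan 1, 2095. With p = 2095 - 1 = 2094: (p + p//4 - p//100 + p//400) mod 7 = (2094 + 523 - 20 + 5) mod 7 = 2602 mod 7 = 5 -> Saturday (Mon=0 ... Sun=6)
Days before April (Jan-Mar): 90; April 1 index = (5 + 90) mod 7 = 4 -> Friday
First Tuesday is April 5
Tuesdays: 5, 12, 19, 26

4 Tuesdays


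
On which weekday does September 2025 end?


September 2025 has 30 days
Anchor: Jan 1, 2025. With p = 2025 - 1 = 2024: (p + p//4 - p//100 + p//400) mod 7 = (2024 + 506 - 20 + 5) mod 7 = 2515 mod 7 = 2 -> Wednesday (Mon=0 ... Sun=6)
Days before September (Jan-Aug): 243; September 1 index = (2 + 243) mod 7 = 0 -> Monday
Last day offset: 30 - 1 = 29 days
Weekday index = (0 + 29) mod 7 = 1

Tuesday, September 30


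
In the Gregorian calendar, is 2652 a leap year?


Gregorian leap year rule: divisible by 4, but not by 100, unless also by 400.
2652 is divisible by 4 but not 100 -> leap year

Yes


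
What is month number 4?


Month 4 of 12

April


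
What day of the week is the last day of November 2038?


November 2038 has 30 days
Anchor: Jan 1, 2038. With p = 2038 - 1 = 2037: (p + p//4 - p//100 + p//400) mod 7 = (2037 + 509 - 20 + 5) mod 7 = 2531 mod 7 = 4 -> Friday (Mon=0 ... Sun=6)
Days before November (Jan-Oct): 304; November 1 index = (4 + 304) mod 7 = 0 -> Monday
Last day offset: 30 - 1 = 29 days
Weekday index = (0 + 29) mod 7 = 1

Tuesday, November 30


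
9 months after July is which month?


July is month 7
7 + 9 = 16; wrap: 16 - 12 = 4

April


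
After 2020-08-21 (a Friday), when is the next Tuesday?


Current: Friday
Target: Tuesday
Days ahead: 4

Next Tuesday: 2020-08-25


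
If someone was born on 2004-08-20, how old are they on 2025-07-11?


Birth: 2004-08-20
Reference: 2025-07-11
Year difference: 2025 - 2004 = 21
Birthday not yet reached in 2025, subtract 1

20 years old


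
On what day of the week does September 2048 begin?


Target: September 1, 2048
Anchor: Jan 1, 2048. With p = 2048 - 1 = 2047: (p + p//4 - p//100 + p//400) mod 7 = (2047 + 511 - 20 + 5) mod 7 = 2543 mod 7 = 2 -> Wednesday (Mon=0 ... Sun=6)
Days before September (Jan-Aug): 244 days
Weekday index = (2 + 244) mod 7 = 1

Tuesday


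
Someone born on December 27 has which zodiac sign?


Date: December 27
Conventional tropical zodiac dates: Capricorn from December 22 onward; Aquarius starts January 20
December 27 falls within the Capricorn range

Capricorn


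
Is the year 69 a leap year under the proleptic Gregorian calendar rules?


Gregorian leap year rule: divisible by 4, but not by 100, unless also by 400.
69 is not divisible by 4 -> not a leap year

No


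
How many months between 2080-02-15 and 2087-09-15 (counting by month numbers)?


From February 2080 to September 2087
7 years * 12 = 84 months, plus 7 months = 91

91 months


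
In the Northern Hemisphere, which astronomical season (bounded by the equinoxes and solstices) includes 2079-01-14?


Date: January 14
Astronomical Winter (approx.; exact equinox/solstice day varies by year): December 21 to March 19
January 14 falls within the Winter window

Winter


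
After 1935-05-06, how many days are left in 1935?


Day of year: 126 of 365
Remaining = 365 - 126

239 days


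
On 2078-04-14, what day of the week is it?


Date: April 14, 2078
Anchor: Jan 1, 2078. With p = 2078 - 1 = 2077: (p + p//4 - p//100 + p//400) mod 7 = (2077 + 519 - 20 + 5) mod 7 = 2581 mod 7 = 5 -> Saturday (Mon=0 ... Sun=6)
Days before April (Jan-Mar): 90; offset = 90 + 14 - 1 = 103
Weekday index = (5 + 103) mod 7 = 3

Day of the week: Thursday


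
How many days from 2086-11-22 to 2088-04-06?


From 2086-11-22 to 2088-04-06
2086-11-22: days before November = 31 + 28 + 31 + 30 + 31 + 30 + 31 + 31 + 30 + 31 = 304 (2086 is not a leap year); day of year = 304 + 22 = 326
2088-04-06: days before April = 31 + 29 + 31 = 91 (2088 is a leap year); day of year = 91 + 6 = 97
Rest of 2086: 365 - 326 = 39
Full years 2087 (365): 365
Total = 39 + 365 + 97 = 501

501 days


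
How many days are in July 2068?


July 2068

31 days


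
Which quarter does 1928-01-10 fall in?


Month: January (month 1)
Q1: Jan-Mar, Q2: Apr-Jun, Q3: Jul-Sep, Q4: Oct-Dec

Q1


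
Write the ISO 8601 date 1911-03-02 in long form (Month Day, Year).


ISO 1911-03-02 parses as year=1911, month=03, day=02
Month 3 -> March

March 2, 1911


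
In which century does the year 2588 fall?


Century = (year - 1) // 100 + 1
= (2588 - 1) // 100 + 1
= 2587 // 100 + 1
= 25 + 1

26th century


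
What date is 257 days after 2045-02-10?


Start: 2045-02-10, add 257 days
February 2045 has 28 days: 28 - 10 = 18 days to February 28 -> 239 left
March 2045 has 31 days -> 208 left
April 2045 has 30 days -> 178 left
May 2045 has 31 days -> 147 left
June 2045 has 30 days -> 117 left
July 2045 has 31 days -> 86 left
August 2045 has 31 days -> 55 left
September 2045 has 30 days -> 25 left
October 2045: 25 <= 31 -> lands on October 25

Result: 2045-10-25


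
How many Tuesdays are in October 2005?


October 2005 has 31 days
Anchor: Jan 1, 2005. With p = 2005 - 1 = 2004: (p + p//4 - p//100 + p//400) mod 7 = (2004 + 501 - 20 + 5) mod 7 = 2490 mod 7 = 5 -> Saturday (Mon=0 ... Sun=6)
Days before October (Jan-Sep): 273; October 1 index = (5 + 273) mod 7 = 5 -> Saturday
First Tuesday is October 4
Tuesdays: 4, 11, 18, 25

4 Tuesdays


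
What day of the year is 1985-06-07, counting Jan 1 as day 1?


Date: June 7, 1985
Days in months 1 through 5: 151
Plus 7 days in June

Day of year: 158


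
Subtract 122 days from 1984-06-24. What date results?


Start: 1984-06-24, subtract 122 days
Back 24 days from June 24 reaches May 31, 1984 -> 98 left
May 1984 has 31 days -> back to April 30, 1984 -> 67 left
April 1984 has 30 days -> back to March 31, 1984 -> 37 left
March 1984 has 31 days -> back to February 29, 1984 -> 6 left
February 1984: 29 - 6 = 23 -> lands on February 23

Result: 1984-02-23


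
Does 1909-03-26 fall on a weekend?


Anchor: Jan 1, 1909. With p = 1909 - 1 = 1908: (p + p//4 - p//100 + p//400) mod 7 = (1908 + 477 - 19 + 4) mod 7 = 2370 mod 7 = 4 -> Friday (Mon=0 ... Sun=6)
Day of year: 85; offset = 84
Weekday index = (4 + 84) mod 7 = 4 -> Friday
Weekend days: Saturday, Sunday

No


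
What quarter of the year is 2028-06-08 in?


Month: June (month 6)
Q1: Jan-Mar, Q2: Apr-Jun, Q3: Jul-Sep, Q4: Oct-Dec

Q2


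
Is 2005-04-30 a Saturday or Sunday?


Anchor: Jan 1, 2005. With p = 2005 - 1 = 2004: (p + p//4 - p//100 + p//400) mod 7 = (2004 + 501 - 20 + 5) mod 7 = 2490 mod 7 = 5 -> Saturday (Mon=0 ... Sun=6)
Day of year: 120; offset = 119
Weekday index = (5 + 119) mod 7 = 5 -> Saturday
Weekend days: Saturday, Sunday

Yes


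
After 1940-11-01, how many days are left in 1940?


Day of year: 306 of 366
Remaining = 366 - 306

60 days


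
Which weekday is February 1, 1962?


Target: February 1, 1962
Anchor: Jan 1, 1962. With p = 1962 - 1 = 1961: (p + p//4 - p//100 + p//400) mod 7 = (1961 + 490 - 19 + 4) mod 7 = 2436 mod 7 = 0 -> Monday (Mon=0 ... Sun=6)
Days before February (Jan): 31 days
Weekday index = (0 + 31) mod 7 = 3

Thursday


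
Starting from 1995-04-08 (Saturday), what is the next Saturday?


Current: Saturday
Target: Saturday
Days ahead: 7

Next Saturday: 1995-04-15


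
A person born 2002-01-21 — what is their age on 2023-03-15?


Birth: 2002-01-21
Reference: 2023-03-15
Year difference: 2023 - 2002 = 21

21 years old


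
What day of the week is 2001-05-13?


Date: May 13, 2001
Anchor: Jan 1, 2001. With p = 2001 - 1 = 2000: (p + p//4 - p//100 + p//400) mod 7 = (2000 + 500 - 20 + 5) mod 7 = 2485 mod 7 = 0 -> Monday (Mon=0 ... Sun=6)
Days before May (Jan-Apr): 120; offset = 120 + 13 - 1 = 132
Weekday index = (0 + 132) mod 7 = 6

Day of the week: Sunday


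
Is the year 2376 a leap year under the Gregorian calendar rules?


Gregorian leap year rule: divisible by 4, but not by 100, unless also by 400.
2376 is divisible by 4 but not 100 -> leap year

Yes


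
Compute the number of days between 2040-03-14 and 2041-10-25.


From 2040-03-14 to 2041-10-25
2040-03-14: days before March = 31 + 29 = 60 (2040 is a leap year); day of year = 60 + 14 = 74
2041-10-25: days before October = 31 + 28 + 31 + 30 + 31 + 30 + 31 + 31 + 30 = 273 (2041 is not a leap year); day of year = 273 + 25 = 298
Rest of 2040: 366 - 74 = 292
Total = 292 + 298 = 590

590 days


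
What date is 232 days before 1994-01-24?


Start: 1994-01-24, subtract 232 days
Back 24 days from January 24 reaches December 31, 1993 -> 208 left
December 1993 has 31 days -> back to November 30, 1993 -> 177 left
November 1993 has 30 days -> back to October 31, 1993 -> 147 left
October 1993 has 31 days -> back to September 30, 1993 -> 116 left
September 1993 has 30 days -> back to August 31, 1993 -> 86 left
August 1993 has 31 days -> back to July 31, 1993 -> 55 left
July 1993 has 31 days -> back to June 30, 1993 -> 24 left
June 1993: 30 - 24 = 6 -> lands on June 6

Result: 1993-06-06


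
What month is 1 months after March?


March is month 3
3 + 1 = 4

April


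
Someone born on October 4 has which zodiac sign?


Date: October 4
Conventional tropical zodiac dates: Libra from September 23 onward; Scorpio starts October 23
October 4 falls within the Libra range

Libra


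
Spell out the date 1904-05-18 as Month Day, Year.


ISO 1904-05-18 parses as year=1904, month=05, day=18
Month 5 -> May

May 18, 1904


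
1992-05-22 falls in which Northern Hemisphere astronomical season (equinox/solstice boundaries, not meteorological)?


Date: May 22
Astronomical Spring (approx.; exact equinox/solstice day varies by year): March 20 to June 20
May 22 falls within the Spring window

Spring


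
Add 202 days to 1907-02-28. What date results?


Start: 1907-02-28, add 202 days
February 28 is the last day of February 1907 -> 202 left
March 1907 has 31 days -> 171 left
April 1907 has 30 days -> 141 left
May 1907 has 31 days -> 110 left
June 1907 has 30 days -> 80 left
July 1907 has 31 days -> 49 left
August 1907 has 31 days -> 18 left
September 1907: 18 <= 30 -> lands on September 18

Result: 1907-09-18


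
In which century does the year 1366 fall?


Century = (year - 1) // 100 + 1
= (1366 - 1) // 100 + 1
= 1365 // 100 + 1
= 13 + 1

14th century


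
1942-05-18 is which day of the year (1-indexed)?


Date: May 18, 1942
Days in months 1 through 4: 120
Plus 18 days in May

Day of year: 138


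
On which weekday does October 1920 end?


October 1920 has 31 days
Anchor: Jan 1, 1920. With p = 1920 - 1 = 1919: (p + p//4 - p//100 + p//400) mod 7 = (1919 + 479 - 19 + 4) mod 7 = 2383 mod 7 = 3 -> Thursday (Mon=0 ... Sun=6)
Days before October (Jan-Sep): 274; October 1 index = (3 + 274) mod 7 = 4 -> Friday
Last day offset: 31 - 1 = 30 days
Weekday index = (4 + 30) mod 7 = 6

Sunday, October 31
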